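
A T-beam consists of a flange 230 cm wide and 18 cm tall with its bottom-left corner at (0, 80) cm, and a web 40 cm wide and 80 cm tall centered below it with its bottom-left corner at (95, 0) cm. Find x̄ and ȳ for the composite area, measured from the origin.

Part | A | x̄ᵢ | ȳᵢ | A·x̄ᵢ | A·ȳᵢ
web | 3200.00 | 115.00 | 40.00 | 368000.00 | 128000.00
flange | 4140.00 | 115.00 | 89.00 | 476100.00 | 368460.00
Σ | 7340.00 |  |  | 844100.00 | 496460.00
x̄ = 844100.00 / 7340.00 = 115.00 cm
ȳ = 496460.00 / 7340.00 = 67.64 cm

x̄ = 115.00 cm, ȳ = 67.64 cm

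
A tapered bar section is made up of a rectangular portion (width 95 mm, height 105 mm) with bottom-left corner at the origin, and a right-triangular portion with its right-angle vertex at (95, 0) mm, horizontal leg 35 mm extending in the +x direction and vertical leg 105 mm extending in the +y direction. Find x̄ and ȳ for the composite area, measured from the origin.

x̄ = 56.70 mm, ȳ = 49.78 mm

Part | A | x̄ᵢ | ȳᵢ | A·x̄ᵢ | A·ȳᵢ
rectangular portion | 9975.00 | 47.50 | 52.50 | 473812.50 | 523687.50
triangular portion | 1837.50 | 106.67 | 35.00 | 196000.00 | 64312.50
Σ | 11812.50 |  |  | 669812.50 | 588000.00
x̄ = 669812.50 / 11812.50 = 56.70 mm
ȳ = 588000.00 / 11812.50 = 49.78 mm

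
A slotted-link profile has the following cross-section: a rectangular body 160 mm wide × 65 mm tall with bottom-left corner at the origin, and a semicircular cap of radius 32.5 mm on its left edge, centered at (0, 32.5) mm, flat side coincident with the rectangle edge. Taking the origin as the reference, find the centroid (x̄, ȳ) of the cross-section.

x̄ = 67.10 mm, ȳ = 32.50 mm

rectangular body: A = 160 × 65 = 10400.00, centroid at (80.00, 32.50).
semicircular end: A = ½π·32.5² = 1659.15, centroid at (-13.79, 32.50).
ΣA = 12059.15 mm²
ΣAx̄ = (10400.00)(80.00) + (1659.15)(-13.79) = 809114.58 mm³
ΣAȳ = (10400.00)(32.50) + (1659.15)(32.50) = 391922.49 mm³
x̄ = 809114.58 / 12059.15 = 67.10 mm
ȳ = 391922.49 / 12059.15 = 32.50 mm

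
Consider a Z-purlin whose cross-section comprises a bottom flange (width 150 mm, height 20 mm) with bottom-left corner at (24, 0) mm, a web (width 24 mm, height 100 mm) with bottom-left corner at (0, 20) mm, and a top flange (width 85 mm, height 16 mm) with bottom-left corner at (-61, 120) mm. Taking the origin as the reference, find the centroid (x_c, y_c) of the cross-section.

x_c = 44.47 mm, y_c = 55.04 mm

bottom flange: A = 150 × 20 = 3000.00, centroid at (99.00, 10.00).
web: A = 24 × 100 = 2400.00, centroid at (12.00, 70.00).
top flange: A = 85 × 16 = 1360.00, centroid at (-18.50, 128.00).
ΣA = 6760.00 mm², ΣAx_c = 300640.00 mm³, ΣAy_c = 372080.00 mm³.
x_c = 300640.00/6760.00 = 44.47 mm; y_c = 372080.00/6760.00 = 55.04 mm.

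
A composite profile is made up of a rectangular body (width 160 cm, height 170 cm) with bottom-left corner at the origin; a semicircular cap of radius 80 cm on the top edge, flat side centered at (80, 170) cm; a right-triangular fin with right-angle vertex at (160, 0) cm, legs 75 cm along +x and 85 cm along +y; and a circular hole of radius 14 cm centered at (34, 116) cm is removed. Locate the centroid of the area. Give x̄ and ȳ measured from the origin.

x̄ = 89.12 cm, ȳ = 110.01 cm

Part | A | x̄ᵢ | ȳᵢ | A·x̄ᵢ | A·ȳᵢ
rectangular body | 27200.00 | 80.00 | 85.00 | 2176000.00 | 2312000.00
semicircular top | 10053.10 | 80.00 | 203.95 | 804247.72 | 2050359.74
triangular fin | 3187.50 | 185.00 | 28.33 | 589687.50 | 90312.50
hole | -615.75 | 34.00 | 116.00 | -20935.57 | -71427.25
Σ | 39824.84 |  |  | 3548999.65 | 4381244.99
x̄ = 3548999.65 / 39824.84 = 89.12 cm
ȳ = 4381244.99 / 39824.84 = 110.01 cm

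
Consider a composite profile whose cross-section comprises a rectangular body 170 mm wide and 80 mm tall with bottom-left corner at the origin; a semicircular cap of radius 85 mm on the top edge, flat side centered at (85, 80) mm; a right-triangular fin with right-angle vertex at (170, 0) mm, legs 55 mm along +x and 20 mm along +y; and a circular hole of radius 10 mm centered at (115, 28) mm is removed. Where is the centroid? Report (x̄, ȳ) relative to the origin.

rectangular body: A = 170 × 80 = 13600.00, centroid at (85.00, 40.00).
semicircular top: A = ½π·85² = 11349.00, centroid at (85.00, 116.08).
triangular fin: A = ½·55·20 = 550.00, centroid at (188.33, 6.67).
hole: A = −π·10² = -314.16, centroid at (115.00, 28.00).
ΣA = 25184.84 mm²
ΣAx̄ = (13600.00)(85.00) + (11349.00)(85.00) + (550.00)(188.33) + (-314.16)(115.00) = 2188120.31 mm³
ΣAȳ = (13600.00)(40.00) + (11349.00)(116.08) + (550.00)(6.67) + (-314.16)(28.00) = 1856207.15 mm³
x̄ = 2188120.31 / 25184.84 = 86.88 mm
ȳ = 1856207.15 / 25184.84 = 73.70 mm

x̄ = 86.88 mm, ȳ = 73.70 mm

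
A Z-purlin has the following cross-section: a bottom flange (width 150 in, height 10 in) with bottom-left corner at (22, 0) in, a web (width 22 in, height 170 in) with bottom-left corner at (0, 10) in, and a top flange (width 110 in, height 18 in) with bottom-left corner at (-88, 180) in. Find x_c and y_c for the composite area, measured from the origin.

Part | A | x̄ᵢ | ȳᵢ | A·x̄ᵢ | A·ȳᵢ
bottom flange | 1500.00 | 97.00 | 5.00 | 145500.00 | 7500.00
web | 3740.00 | 11.00 | 95.00 | 41140.00 | 355300.00
top flange | 1980.00 | -33.00 | 189.00 | -65340.00 | 374220.00
Σ | 7220.00 |  |  | 121300.00 | 737020.00
x_c = 121300.00 / 7220.00 = 16.80 in
y_c = 737020.00 / 7220.00 = 102.08 in

x_c = 16.80 in, y_c = 102.08 in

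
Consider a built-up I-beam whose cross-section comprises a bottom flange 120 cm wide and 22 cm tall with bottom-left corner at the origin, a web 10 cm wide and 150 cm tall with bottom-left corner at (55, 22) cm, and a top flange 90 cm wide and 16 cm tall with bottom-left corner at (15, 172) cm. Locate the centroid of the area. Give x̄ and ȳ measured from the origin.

x̄ = 60.00 cm, ȳ = 77.73 cm

bottom flange: A = 120 × 22 = 2640.00, centroid at (60.00, 11.00).
web: A = 10 × 150 = 1500.00, centroid at (60.00, 97.00).
top flange: A = 90 × 16 = 1440.00, centroid at (60.00, 180.00).
ΣA = 5580.00 cm²
ΣAx̄ = (2640.00)(60.00) + (1500.00)(60.00) + (1440.00)(60.00) = 334800.00 cm³
ΣAȳ = (2640.00)(11.00) + (1500.00)(97.00) + (1440.00)(180.00) = 433740.00 cm³
x̄ = 334800.00 / 5580.00 = 60.00 cm
ȳ = 433740.00 / 5580.00 = 77.73 cm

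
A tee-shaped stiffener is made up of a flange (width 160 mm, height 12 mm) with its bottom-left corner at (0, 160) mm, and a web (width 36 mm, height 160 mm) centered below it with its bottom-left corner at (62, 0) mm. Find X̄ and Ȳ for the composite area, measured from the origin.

X̄ = 80.00 mm, Ȳ = 101.50 mm

Part | A | x̄ᵢ | ȳᵢ | A·x̄ᵢ | A·ȳᵢ
web | 5760.00 | 80.00 | 80.00 | 460800.00 | 460800.00
flange | 1920.00 | 80.00 | 166.00 | 153600.00 | 318720.00
Σ | 7680.00 |  |  | 614400.00 | 779520.00
X̄ = 614400.00 / 7680.00 = 80.00 mm
Ȳ = 779520.00 / 7680.00 = 101.50 mm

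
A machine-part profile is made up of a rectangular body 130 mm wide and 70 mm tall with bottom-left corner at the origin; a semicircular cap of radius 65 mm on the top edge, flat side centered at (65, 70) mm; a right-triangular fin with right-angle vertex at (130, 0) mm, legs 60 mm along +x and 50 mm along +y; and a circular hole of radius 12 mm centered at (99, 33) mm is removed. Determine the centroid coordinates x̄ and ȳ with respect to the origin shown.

x̄ = 71.68 mm, ȳ = 58.16 mm

rectangular body: A = 130 × 70 = 9100.00, centroid at (65.00, 35.00).
semicircular top: A = ½π·65² = 6636.61, centroid at (65.00, 97.59).
triangular fin: A = ½·60·50 = 1500.00, centroid at (150.00, 16.67).
hole: A = −π·12² = -452.39, centroid at (99.00, 33.00).
ΣA = 16784.23 mm², ΣAx̄ = 1203093.40 mm³, ΣAȳ = 976217.50 mm³.
x̄ = 1203093.40/16784.23 = 71.68 mm; ȳ = 976217.50/16784.23 = 58.16 mm.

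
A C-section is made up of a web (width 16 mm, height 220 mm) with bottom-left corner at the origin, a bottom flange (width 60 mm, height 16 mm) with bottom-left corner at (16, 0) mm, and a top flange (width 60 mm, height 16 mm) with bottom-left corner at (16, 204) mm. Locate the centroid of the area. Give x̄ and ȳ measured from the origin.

web: A = 16 × 220 = 3520.00, centroid at (8.00, 110.00).
bottom flange: A = 60 × 16 = 960.00, centroid at (46.00, 8.00).
top flange: A = 60 × 16 = 960.00, centroid at (46.00, 212.00).
ΣA = 5440.00 mm²
ΣAx̄ = (3520.00)(8.00) + (960.00)(46.00) + (960.00)(46.00) = 116480.00 mm³
ΣAȳ = (3520.00)(110.00) + (960.00)(8.00) + (960.00)(212.00) = 598400.00 mm³
x̄ = 116480.00 / 5440.00 = 21.41 mm
ȳ = 598400.00 / 5440.00 = 110.00 mm

x̄ = 21.41 mm, ȳ = 110.00 mm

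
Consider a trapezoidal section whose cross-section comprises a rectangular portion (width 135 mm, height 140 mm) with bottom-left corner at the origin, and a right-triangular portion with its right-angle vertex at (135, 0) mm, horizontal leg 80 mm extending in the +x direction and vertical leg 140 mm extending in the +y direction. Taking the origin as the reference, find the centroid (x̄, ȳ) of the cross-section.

rectangular portion: A = 135 × 140 = 18900.00, centroid at (67.50, 70.00).
triangular portion: A = ½·80·140 = 5600.00, centroid at (161.67, 46.67).
ΣA = 24500.00 mm², ΣAx̄ = 2181083.33 mm³, ΣAȳ = 1584333.33 mm³.
x̄ = 2181083.33/24500.00 = 89.02 mm; ȳ = 1584333.33/24500.00 = 64.67 mm.

x̄ = 89.02 mm, ȳ = 64.67 mm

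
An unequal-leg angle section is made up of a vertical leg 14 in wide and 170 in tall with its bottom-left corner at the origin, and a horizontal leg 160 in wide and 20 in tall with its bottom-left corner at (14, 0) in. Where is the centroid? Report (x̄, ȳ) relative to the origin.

vertical leg: A = 14 × 170 = 2380.00, centroid at (7.00, 85.00).
horizontal leg: A = 160 × 20 = 3200.00, centroid at (94.00, 10.00).
ΣA = 5580.00 in²
ΣAx̄ = (2380.00)(7.00) + (3200.00)(94.00) = 317460.00 in³
ΣAȳ = (2380.00)(85.00) + (3200.00)(10.00) = 234300.00 in³
x̄ = 317460.00 / 5580.00 = 56.89 in
ȳ = 234300.00 / 5580.00 = 41.99 in

x̄ = 56.89 in, ȳ = 41.99 in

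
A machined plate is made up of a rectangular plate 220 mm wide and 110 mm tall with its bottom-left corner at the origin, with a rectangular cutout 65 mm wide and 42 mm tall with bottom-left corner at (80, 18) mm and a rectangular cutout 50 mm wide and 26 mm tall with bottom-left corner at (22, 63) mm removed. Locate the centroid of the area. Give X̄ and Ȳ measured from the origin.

X̄ = 113.72 mm, Ȳ = 55.81 mm

plate: A = 220 × 110 = 24200.00, centroid at (110.00, 55.00).
hole 1: A = −(65 × 42) = -2730.00, centroid at (112.50, 39.00).
hole 2: A = −(50 × 26) = -1300.00, centroid at (47.00, 76.00).
ΣA = 20170.00 mm²
ΣAX̄ = (24200.00)(110.00) + (-2730.00)(112.50) + (-1300.00)(47.00) = 2293775.00 mm³
ΣAȲ = (24200.00)(55.00) + (-2730.00)(39.00) + (-1300.00)(76.00) = 1125730.00 mm³
X̄ = 2293775.00 / 20170.00 = 113.72 mm
Ȳ = 1125730.00 / 20170.00 = 55.81 mm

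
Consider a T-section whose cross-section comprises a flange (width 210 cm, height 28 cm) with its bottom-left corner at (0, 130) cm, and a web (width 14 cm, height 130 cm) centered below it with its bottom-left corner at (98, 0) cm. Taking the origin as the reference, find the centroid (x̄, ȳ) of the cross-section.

x̄ = 105.00 cm, ȳ = 125.33 cm

Part | A | x̄ᵢ | ȳᵢ | A·x̄ᵢ | A·ȳᵢ
web | 1820.00 | 105.00 | 65.00 | 191100.00 | 118300.00
flange | 5880.00 | 105.00 | 144.00 | 617400.00 | 846720.00
Σ | 7700.00 |  |  | 808500.00 | 965020.00
x̄ = 808500.00 / 7700.00 = 105.00 cm
ȳ = 965020.00 / 7700.00 = 125.33 cm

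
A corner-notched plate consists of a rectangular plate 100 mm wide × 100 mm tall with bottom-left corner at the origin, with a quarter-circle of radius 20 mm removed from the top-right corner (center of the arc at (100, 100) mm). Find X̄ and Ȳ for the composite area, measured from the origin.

Part | A | x̄ᵢ | ȳᵢ | A·x̄ᵢ | A·ȳᵢ
plate | 10000.00 | 50.00 | 50.00 | 500000.00 | 500000.00
removed quarter-circle | -314.16 | 91.51 | 91.51 | -28749.26 | -28749.26
Σ | 9685.84 |  |  | 471250.74 | 471250.74
X̄ = 471250.74 / 9685.84 = 48.65 mm
Ȳ = 471250.74 / 9685.84 = 48.65 mm

X̄ = 48.65 mm, Ȳ = 48.65 mm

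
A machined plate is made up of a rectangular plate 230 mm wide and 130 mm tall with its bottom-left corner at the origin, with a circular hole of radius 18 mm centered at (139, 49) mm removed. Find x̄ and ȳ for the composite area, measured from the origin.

Part | A | x̄ᵢ | ȳᵢ | A·x̄ᵢ | A·ȳᵢ
plate | 29900.00 | 115.00 | 65.00 | 3438500.00 | 1943500.00
hole | -1017.88 | 139.00 | 49.00 | -141484.77 | -49875.92
Σ | 28882.12 |  |  | 3297015.23 | 1893624.08
x̄ = 3297015.23 / 28882.12 = 114.15 mm
ȳ = 1893624.08 / 28882.12 = 65.56 mm

x̄ = 114.15 mm, ȳ = 65.56 mm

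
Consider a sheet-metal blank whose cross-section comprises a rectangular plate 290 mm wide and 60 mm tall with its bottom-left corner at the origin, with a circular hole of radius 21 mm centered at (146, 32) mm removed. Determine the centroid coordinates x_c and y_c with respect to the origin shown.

plate: A = 290 × 60 = 17400.00, centroid at (145.00, 30.00).
hole: A = −π·21² = -1385.44, centroid at (146.00, 32.00).
ΣA = 16014.56 mm²
ΣAx_c = (17400.00)(145.00) + (-1385.44)(146.00) = 2320725.42 mm³
ΣAy_c = (17400.00)(30.00) + (-1385.44)(32.00) = 477665.84 mm³
x_c = 2320725.42 / 16014.56 = 144.91 mm
y_c = 477665.84 / 16014.56 = 29.83 mm

x_c = 144.91 mm, y_c = 29.83 mm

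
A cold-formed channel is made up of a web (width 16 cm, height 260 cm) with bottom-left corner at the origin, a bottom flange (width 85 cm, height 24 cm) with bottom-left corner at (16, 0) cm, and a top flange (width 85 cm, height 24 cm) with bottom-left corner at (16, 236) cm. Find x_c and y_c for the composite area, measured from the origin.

Part | A | x̄ᵢ | ȳᵢ | A·x̄ᵢ | A·ȳᵢ
web | 4160.00 | 8.00 | 130.00 | 33280.00 | 540800.00
bottom flange | 2040.00 | 58.50 | 12.00 | 119340.00 | 24480.00
top flange | 2040.00 | 58.50 | 248.00 | 119340.00 | 505920.00
Σ | 8240.00 |  |  | 271960.00 | 1071200.00
x_c = 271960.00 / 8240.00 = 33.00 cm
y_c = 1071200.00 / 8240.00 = 130.00 cm

x_c = 33.00 cm, y_c = 130.00 cm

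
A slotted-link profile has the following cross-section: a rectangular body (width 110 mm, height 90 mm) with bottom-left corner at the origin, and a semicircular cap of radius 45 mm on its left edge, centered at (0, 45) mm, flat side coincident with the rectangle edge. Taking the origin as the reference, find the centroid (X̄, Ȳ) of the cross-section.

X̄ = 36.98 mm, Ȳ = 45.00 mm

Part | A | x̄ᵢ | ȳᵢ | A·x̄ᵢ | A·ȳᵢ
rectangular body | 9900.00 | 55.00 | 45.00 | 544500.00 | 445500.00
semicircular end | 3180.86 | -19.10 | 45.00 | -60750.00 | 143138.82
Σ | 13080.86 |  |  | 483750.00 | 588638.82
X̄ = 483750.00 / 13080.86 = 36.98 mm
Ȳ = 588638.82 / 13080.86 = 45.00 mm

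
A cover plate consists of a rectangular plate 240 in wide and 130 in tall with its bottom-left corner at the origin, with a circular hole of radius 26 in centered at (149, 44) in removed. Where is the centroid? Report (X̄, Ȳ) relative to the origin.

X̄ = 117.88 in, Ȳ = 66.53 in

plate: A = 240 × 130 = 31200.00, centroid at (120.00, 65.00).
hole: A = −π·26² = -2123.72, centroid at (149.00, 44.00).
ΣA = 29076.28 in², ΣAX̄ = 3427566.22 in³, ΣAȲ = 1934556.47 in³.
X̄ = 3427566.22/29076.28 = 117.88 in; Ȳ = 1934556.47/29076.28 = 66.53 in.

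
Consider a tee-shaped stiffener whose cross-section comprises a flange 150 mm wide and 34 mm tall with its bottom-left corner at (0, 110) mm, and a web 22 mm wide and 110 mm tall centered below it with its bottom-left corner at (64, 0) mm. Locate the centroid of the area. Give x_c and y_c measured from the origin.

web: A = 22 × 110 = 2420.00, centroid at (75.00, 55.00).
flange: A = 150 × 34 = 5100.00, centroid at (75.00, 127.00).
ΣA = 7520.00 mm²
ΣAx_c = (2420.00)(75.00) + (5100.00)(75.00) = 564000.00 mm³
ΣAy_c = (2420.00)(55.00) + (5100.00)(127.00) = 780800.00 mm³
x_c = 564000.00 / 7520.00 = 75.00 mm
y_c = 780800.00 / 7520.00 = 103.83 mm

x_c = 75.00 mm, y_c = 103.83 mm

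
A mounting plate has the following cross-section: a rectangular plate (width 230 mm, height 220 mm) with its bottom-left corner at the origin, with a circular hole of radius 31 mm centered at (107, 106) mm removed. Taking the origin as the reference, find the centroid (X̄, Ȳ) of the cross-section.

plate: A = 230 × 220 = 50600.00, centroid at (115.00, 110.00).
hole: A = −π·31² = -3019.07, centroid at (107.00, 106.00).
ΣA = 47580.93 mm², ΣAX̄ = 5495959.45 mm³, ΣAȲ = 5245978.52 mm³.
X̄ = 5495959.45/47580.93 = 115.51 mm; Ȳ = 5245978.52/47580.93 = 110.25 mm.

X̄ = 115.51 mm, Ȳ = 110.25 mm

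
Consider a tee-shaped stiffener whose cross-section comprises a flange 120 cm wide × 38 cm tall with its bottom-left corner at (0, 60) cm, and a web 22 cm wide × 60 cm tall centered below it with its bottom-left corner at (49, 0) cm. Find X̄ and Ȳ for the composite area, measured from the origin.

web: A = 22 × 60 = 1320.00, centroid at (60.00, 30.00).
flange: A = 120 × 38 = 4560.00, centroid at (60.00, 79.00).
ΣA = 5880.00 cm²
ΣAX̄ = (1320.00)(60.00) + (4560.00)(60.00) = 352800.00 cm³
ΣAȲ = (1320.00)(30.00) + (4560.00)(79.00) = 399840.00 cm³
X̄ = 352800.00 / 5880.00 = 60.00 cm
Ȳ = 399840.00 / 5880.00 = 68.00 cm

X̄ = 60.00 cm, Ȳ = 68.00 cm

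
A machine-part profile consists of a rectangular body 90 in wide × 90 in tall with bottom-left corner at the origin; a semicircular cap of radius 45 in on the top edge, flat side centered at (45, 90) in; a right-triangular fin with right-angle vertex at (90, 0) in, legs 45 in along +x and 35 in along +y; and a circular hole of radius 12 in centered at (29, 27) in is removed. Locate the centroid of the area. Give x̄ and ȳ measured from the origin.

rectangular body: A = 90 × 90 = 8100.00, centroid at (45.00, 45.00).
semicircular top: A = ½π·45² = 3180.86, centroid at (45.00, 109.10).
triangular fin: A = ½·45·35 = 787.50, centroid at (105.00, 11.67).
hole: A = −π·12² = -452.39, centroid at (29.00, 27.00).
ΣA = 11615.97 in²
ΣAx̄ = (8100.00)(45.00) + (3180.86)(45.00) + (787.50)(105.00) + (-452.39)(29.00) = 577207.02 in³
ΣAȳ = (8100.00)(45.00) + (3180.86)(109.10) + (787.50)(11.67) + (-452.39)(27.00) = 708500.62 in³
x̄ = 577207.02 / 11615.97 = 49.69 in
ȳ = 708500.62 / 11615.97 = 60.99 in

x̄ = 49.69 in, ȳ = 60.99 in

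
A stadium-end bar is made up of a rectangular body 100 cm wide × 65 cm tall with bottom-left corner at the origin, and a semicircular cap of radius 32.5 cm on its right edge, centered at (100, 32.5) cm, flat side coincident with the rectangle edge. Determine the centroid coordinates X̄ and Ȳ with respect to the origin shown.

X̄ = 62.97 cm, Ȳ = 32.50 cm

Part | A | x̄ᵢ | ȳᵢ | A·x̄ᵢ | A·ȳᵢ
rectangular body | 6500.00 | 50.00 | 32.50 | 325000.00 | 211250.00
semicircular end | 1659.15 | 113.79 | 32.50 | 188800.78 | 53922.49
Σ | 8159.15 |  |  | 513800.78 | 265172.49
X̄ = 513800.78 / 8159.15 = 62.97 cm
Ȳ = 265172.49 / 8159.15 = 32.50 cm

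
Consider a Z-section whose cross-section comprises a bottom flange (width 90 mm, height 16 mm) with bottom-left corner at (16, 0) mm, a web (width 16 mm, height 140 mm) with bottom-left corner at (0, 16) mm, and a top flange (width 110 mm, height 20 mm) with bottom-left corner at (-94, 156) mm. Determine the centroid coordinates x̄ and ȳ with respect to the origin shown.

bottom flange: A = 90 × 16 = 1440.00, centroid at (61.00, 8.00).
web: A = 16 × 140 = 2240.00, centroid at (8.00, 86.00).
top flange: A = 110 × 20 = 2200.00, centroid at (-39.00, 166.00).
ΣA = 5880.00 mm²
ΣAx̄ = (1440.00)(61.00) + (2240.00)(8.00) + (2200.00)(-39.00) = 19960.00 mm³
ΣAȳ = (1440.00)(8.00) + (2240.00)(86.00) + (2200.00)(166.00) = 569360.00 mm³
x̄ = 19960.00 / 5880.00 = 3.39 mm
ȳ = 569360.00 / 5880.00 = 96.83 mm

x̄ = 3.39 mm, ȳ = 96.83 mm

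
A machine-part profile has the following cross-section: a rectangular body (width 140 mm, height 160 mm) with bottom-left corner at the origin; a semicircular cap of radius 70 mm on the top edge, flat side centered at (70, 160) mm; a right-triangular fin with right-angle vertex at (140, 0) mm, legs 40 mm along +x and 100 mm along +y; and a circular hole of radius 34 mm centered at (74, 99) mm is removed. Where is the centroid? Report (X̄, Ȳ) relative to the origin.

X̄ = 75.34 mm, Ȳ = 103.96 mm

Part | A | x̄ᵢ | ȳᵢ | A·x̄ᵢ | A·ȳᵢ
rectangular body | 22400.00 | 70.00 | 80.00 | 1568000.00 | 1792000.00
semicircular top | 7696.90 | 70.00 | 189.71 | 538783.14 | 1460170.99
triangular fin | 2000.00 | 153.33 | 33.33 | 306666.67 | 66666.67
hole | -3631.68 | 74.00 | 99.00 | -268744.40 | -359536.43
Σ | 28465.22 |  |  | 2144705.40 | 2959301.22
X̄ = 2144705.40 / 28465.22 = 75.34 mm
Ȳ = 2959301.22 / 28465.22 = 103.96 mm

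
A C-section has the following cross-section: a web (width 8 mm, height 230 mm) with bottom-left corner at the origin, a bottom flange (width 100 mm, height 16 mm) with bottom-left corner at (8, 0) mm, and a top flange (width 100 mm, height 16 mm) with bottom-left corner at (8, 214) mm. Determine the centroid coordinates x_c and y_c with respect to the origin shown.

web: A = 8 × 230 = 1840.00, centroid at (4.00, 115.00).
bottom flange: A = 100 × 16 = 1600.00, centroid at (58.00, 8.00).
top flange: A = 100 × 16 = 1600.00, centroid at (58.00, 222.00).
ΣA = 5040.00 mm², ΣAx_c = 192960.00 mm³, ΣAy_c = 579600.00 mm³.
x_c = 192960.00/5040.00 = 38.29 mm; y_c = 579600.00/5040.00 = 115.00 mm.

x_c = 38.29 mm, y_c = 115.00 mm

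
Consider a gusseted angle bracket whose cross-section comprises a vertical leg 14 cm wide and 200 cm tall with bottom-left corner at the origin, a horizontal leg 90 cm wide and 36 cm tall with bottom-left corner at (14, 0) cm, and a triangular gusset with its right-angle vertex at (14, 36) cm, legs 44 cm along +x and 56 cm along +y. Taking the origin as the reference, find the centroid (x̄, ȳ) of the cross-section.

vertical leg: A = 14 × 200 = 2800.00, centroid at (7.00, 100.00).
horizontal leg: A = 90 × 36 = 3240.00, centroid at (59.00, 18.00).
gusset: A = ½·44·56 = 1232.00, centroid at (28.67, 54.67).
ΣA = 7272.00 cm², ΣAx̄ = 246077.33 cm³, ΣAȳ = 405669.33 cm³.
x̄ = 246077.33/7272.00 = 33.84 cm; ȳ = 405669.33/7272.00 = 55.79 cm.

x̄ = 33.84 cm, ȳ = 55.79 cm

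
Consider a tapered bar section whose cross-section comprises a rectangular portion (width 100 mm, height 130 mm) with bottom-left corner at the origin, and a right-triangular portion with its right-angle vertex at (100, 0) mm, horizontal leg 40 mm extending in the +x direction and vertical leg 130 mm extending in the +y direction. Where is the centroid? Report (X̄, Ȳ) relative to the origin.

Part | A | x̄ᵢ | ȳᵢ | A·x̄ᵢ | A·ȳᵢ
rectangular portion | 13000.00 | 50.00 | 65.00 | 650000.00 | 845000.00
triangular portion | 2600.00 | 113.33 | 43.33 | 294666.67 | 112666.67
Σ | 15600.00 |  |  | 944666.67 | 957666.67
X̄ = 944666.67 / 15600.00 = 60.56 mm
Ȳ = 957666.67 / 15600.00 = 61.39 mm

X̄ = 60.56 mm, Ȳ = 61.39 mm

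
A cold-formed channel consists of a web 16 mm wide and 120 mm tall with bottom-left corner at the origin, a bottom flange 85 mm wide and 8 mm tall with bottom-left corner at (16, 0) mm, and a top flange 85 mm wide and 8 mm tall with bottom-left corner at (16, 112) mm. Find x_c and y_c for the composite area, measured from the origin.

x_c = 28.94 mm, y_c = 60.00 mm

Part | A | x̄ᵢ | ȳᵢ | A·x̄ᵢ | A·ȳᵢ
web | 1920.00 | 8.00 | 60.00 | 15360.00 | 115200.00
bottom flange | 680.00 | 58.50 | 4.00 | 39780.00 | 2720.00
top flange | 680.00 | 58.50 | 116.00 | 39780.00 | 78880.00
Σ | 3280.00 |  |  | 94920.00 | 196800.00
x_c = 94920.00 / 3280.00 = 28.94 mm
y_c = 196800.00 / 3280.00 = 60.00 mm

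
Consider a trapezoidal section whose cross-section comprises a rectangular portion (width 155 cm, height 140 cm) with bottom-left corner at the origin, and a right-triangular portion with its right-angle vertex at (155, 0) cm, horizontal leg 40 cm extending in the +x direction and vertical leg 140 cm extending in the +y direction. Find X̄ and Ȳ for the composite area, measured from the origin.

X̄ = 87.88 cm, Ȳ = 67.33 cm

rectangular portion: A = 155 × 140 = 21700.00, centroid at (77.50, 70.00).
triangular portion: A = ½·40·140 = 2800.00, centroid at (168.33, 46.67).
ΣA = 24500.00 cm², ΣAX̄ = 2153083.33 cm³, ΣAȲ = 1649666.67 cm³.
X̄ = 2153083.33/24500.00 = 87.88 cm; Ȳ = 1649666.67/24500.00 = 67.33 cm.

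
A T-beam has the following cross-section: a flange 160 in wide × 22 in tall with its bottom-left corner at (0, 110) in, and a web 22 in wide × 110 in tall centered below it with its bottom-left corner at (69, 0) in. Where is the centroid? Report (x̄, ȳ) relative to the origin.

web: A = 22 × 110 = 2420.00, centroid at (80.00, 55.00).
flange: A = 160 × 22 = 3520.00, centroid at (80.00, 121.00).
ΣA = 5940.00 in²
ΣAx̄ = (2420.00)(80.00) + (3520.00)(80.00) = 475200.00 in³
ΣAȳ = (2420.00)(55.00) + (3520.00)(121.00) = 559020.00 in³
x̄ = 475200.00 / 5940.00 = 80.00 in
ȳ = 559020.00 / 5940.00 = 94.11 in

x̄ = 80.00 in, ȳ = 94.11 in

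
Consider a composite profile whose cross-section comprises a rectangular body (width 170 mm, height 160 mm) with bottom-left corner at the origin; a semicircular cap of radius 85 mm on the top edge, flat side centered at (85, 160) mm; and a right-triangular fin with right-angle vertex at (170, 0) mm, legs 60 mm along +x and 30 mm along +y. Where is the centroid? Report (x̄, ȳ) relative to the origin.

Part | A | x̄ᵢ | ȳᵢ | A·x̄ᵢ | A·ȳᵢ
rectangular body | 27200.00 | 85.00 | 80.00 | 2312000.00 | 2176000.00
semicircular top | 11349.00 | 85.00 | 196.08 | 964665.29 | 2225257.22
triangular fin | 900.00 | 190.00 | 10.00 | 171000.00 | 9000.00
Σ | 39449.00 |  |  | 3447665.29 | 4410257.22
x̄ = 3447665.29 / 39449.00 = 87.40 mm
ȳ = 4410257.22 / 39449.00 = 111.80 mm

x̄ = 87.40 mm, ȳ = 111.80 mm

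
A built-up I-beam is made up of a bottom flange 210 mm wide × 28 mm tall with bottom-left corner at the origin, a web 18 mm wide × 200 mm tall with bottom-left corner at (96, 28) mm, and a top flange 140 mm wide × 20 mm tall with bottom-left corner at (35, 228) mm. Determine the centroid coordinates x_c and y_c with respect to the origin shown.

x_c = 105.00 mm, y_c = 98.50 mm

Part | A | x̄ᵢ | ȳᵢ | A·x̄ᵢ | A·ȳᵢ
bottom flange | 5880.00 | 105.00 | 14.00 | 617400.00 | 82320.00
web | 3600.00 | 105.00 | 128.00 | 378000.00 | 460800.00
top flange | 2800.00 | 105.00 | 238.00 | 294000.00 | 666400.00
Σ | 12280.00 |  |  | 1289400.00 | 1209520.00
x_c = 1289400.00 / 12280.00 = 105.00 mm
y_c = 1209520.00 / 12280.00 = 98.50 mm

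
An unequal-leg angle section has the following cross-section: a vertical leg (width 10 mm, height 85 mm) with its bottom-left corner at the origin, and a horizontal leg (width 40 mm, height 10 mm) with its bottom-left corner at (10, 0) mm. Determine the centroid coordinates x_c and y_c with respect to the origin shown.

vertical leg: A = 10 × 85 = 850.00, centroid at (5.00, 42.50).
horizontal leg: A = 40 × 10 = 400.00, centroid at (30.00, 5.00).
ΣA = 1250.00 mm², ΣAx_c = 16250.00 mm³, ΣAy_c = 38125.00 mm³.
x_c = 16250.00/1250.00 = 13.00 mm; y_c = 38125.00/1250.00 = 30.50 mm.

x_c = 13.00 mm, y_c = 30.50 mm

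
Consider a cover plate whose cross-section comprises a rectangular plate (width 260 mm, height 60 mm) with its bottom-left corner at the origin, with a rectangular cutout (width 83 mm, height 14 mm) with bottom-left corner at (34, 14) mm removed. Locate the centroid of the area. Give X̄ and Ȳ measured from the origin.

X̄ = 134.39 mm, Ȳ = 30.72 mm

Part | A | x̄ᵢ | ȳᵢ | A·x̄ᵢ | A·ȳᵢ
plate | 15600.00 | 130.00 | 30.00 | 2028000.00 | 468000.00
hole | -1162.00 | 75.50 | 21.00 | -87731.00 | -24402.00
Σ | 14438.00 |  |  | 1940269.00 | 443598.00
X̄ = 1940269.00 / 14438.00 = 134.39 mm
Ȳ = 443598.00 / 14438.00 = 30.72 mm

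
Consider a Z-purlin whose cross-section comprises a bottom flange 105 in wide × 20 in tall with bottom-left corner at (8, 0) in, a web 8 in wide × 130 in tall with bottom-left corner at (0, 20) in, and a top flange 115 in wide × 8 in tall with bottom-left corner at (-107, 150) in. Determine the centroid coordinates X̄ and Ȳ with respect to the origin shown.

X̄ = 21.10 in, Ȳ = 61.84 in

bottom flange: A = 105 × 20 = 2100.00, centroid at (60.50, 10.00).
web: A = 8 × 130 = 1040.00, centroid at (4.00, 85.00).
top flange: A = 115 × 8 = 920.00, centroid at (-49.50, 154.00).
ΣA = 4060.00 in², ΣAX̄ = 85670.00 in³, ΣAȲ = 251080.00 in³.
X̄ = 85670.00/4060.00 = 21.10 in; Ȳ = 251080.00/4060.00 = 61.84 in.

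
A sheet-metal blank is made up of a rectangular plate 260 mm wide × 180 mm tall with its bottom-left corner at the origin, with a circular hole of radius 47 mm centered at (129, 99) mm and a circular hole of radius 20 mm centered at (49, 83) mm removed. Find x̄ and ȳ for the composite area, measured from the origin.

Part | A | x̄ᵢ | ȳᵢ | A·x̄ᵢ | A·ȳᵢ
plate | 46800.00 | 130.00 | 90.00 | 6084000.00 | 4212000.00
hole 1 | -6939.78 | 129.00 | 99.00 | -895231.38 | -687038.04
hole 2 | -1256.64 | 49.00 | 83.00 | -61575.22 | -104300.88
Σ | 38603.58 |  |  | 5127193.40 | 3420661.08
x̄ = 5127193.40 / 38603.58 = 132.82 mm
ȳ = 3420661.08 / 38603.58 = 88.61 mm

x̄ = 132.82 mm, ȳ = 88.61 mm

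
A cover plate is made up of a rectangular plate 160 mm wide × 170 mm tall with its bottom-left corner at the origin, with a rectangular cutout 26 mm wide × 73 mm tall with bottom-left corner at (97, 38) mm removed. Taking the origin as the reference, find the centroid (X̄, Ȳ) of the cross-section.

X̄ = 77.75 mm, Ȳ = 85.79 mm

plate: A = 160 × 170 = 27200.00, centroid at (80.00, 85.00).
hole: A = −(26 × 73) = -1898.00, centroid at (110.00, 74.50).
ΣA = 25302.00 mm²
ΣAX̄ = (27200.00)(80.00) + (-1898.00)(110.00) = 1967220.00 mm³
ΣAȲ = (27200.00)(85.00) + (-1898.00)(74.50) = 2170599.00 mm³
X̄ = 1967220.00 / 25302.00 = 77.75 mm
Ȳ = 2170599.00 / 25302.00 = 85.79 mm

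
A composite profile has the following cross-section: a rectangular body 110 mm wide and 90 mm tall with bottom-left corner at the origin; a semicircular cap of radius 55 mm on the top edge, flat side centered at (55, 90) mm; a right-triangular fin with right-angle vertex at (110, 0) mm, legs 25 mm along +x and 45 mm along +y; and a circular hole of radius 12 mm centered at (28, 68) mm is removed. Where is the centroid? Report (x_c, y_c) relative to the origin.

Part | A | x̄ᵢ | ȳᵢ | A·x̄ᵢ | A·ȳᵢ
rectangular body | 9900.00 | 55.00 | 45.00 | 544500.00 | 445500.00
semicircular top | 4751.66 | 55.00 | 113.34 | 261341.24 | 538565.97
triangular fin | 562.50 | 118.33 | 15.00 | 66562.50 | 8437.50
hole | -452.39 | 28.00 | 68.00 | -12666.90 | -30762.48
Σ | 14761.77 |  |  | 859736.84 | 961740.99
x_c = 859736.84 / 14761.77 = 58.24 mm
y_c = 961740.99 / 14761.77 = 65.15 mm

x_c = 58.24 mm, y_c = 65.15 mm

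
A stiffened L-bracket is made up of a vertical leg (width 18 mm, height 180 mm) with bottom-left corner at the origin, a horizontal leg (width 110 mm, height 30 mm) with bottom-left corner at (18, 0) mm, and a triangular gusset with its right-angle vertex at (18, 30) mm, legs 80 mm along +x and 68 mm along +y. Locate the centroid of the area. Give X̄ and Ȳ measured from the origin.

vertical leg: A = 18 × 180 = 3240.00, centroid at (9.00, 90.00).
horizontal leg: A = 110 × 30 = 3300.00, centroid at (73.00, 15.00).
gusset: A = ½·80·68 = 2720.00, centroid at (44.67, 52.67).
ΣA = 9260.00 mm², ΣAX̄ = 391553.33 mm³, ΣAȲ = 484353.33 mm³.
X̄ = 391553.33/9260.00 = 42.28 mm; Ȳ = 484353.33/9260.00 = 52.31 mm.

X̄ = 42.28 mm, Ȳ = 52.31 mm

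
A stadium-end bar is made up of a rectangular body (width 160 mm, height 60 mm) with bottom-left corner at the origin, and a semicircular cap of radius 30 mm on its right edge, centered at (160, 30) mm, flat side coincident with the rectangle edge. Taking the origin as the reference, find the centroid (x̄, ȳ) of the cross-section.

x̄ = 91.90 mm, ȳ = 30.00 mm

Part | A | x̄ᵢ | ȳᵢ | A·x̄ᵢ | A·ȳᵢ
rectangular body | 9600.00 | 80.00 | 30.00 | 768000.00 | 288000.00
semicircular end | 1413.72 | 172.73 | 30.00 | 244194.67 | 42411.50
Σ | 11013.72 |  |  | 1012194.67 | 330411.50
x̄ = 1012194.67 / 11013.72 = 91.90 mm
ȳ = 330411.50 / 11013.72 = 30.00 mm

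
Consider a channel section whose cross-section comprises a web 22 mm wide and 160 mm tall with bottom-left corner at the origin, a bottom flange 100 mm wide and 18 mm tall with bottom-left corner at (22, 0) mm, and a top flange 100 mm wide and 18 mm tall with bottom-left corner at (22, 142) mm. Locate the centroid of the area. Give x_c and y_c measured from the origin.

web: A = 22 × 160 = 3520.00, centroid at (11.00, 80.00).
bottom flange: A = 100 × 18 = 1800.00, centroid at (72.00, 9.00).
top flange: A = 100 × 18 = 1800.00, centroid at (72.00, 151.00).
ΣA = 7120.00 mm²
ΣAx_c = (3520.00)(11.00) + (1800.00)(72.00) + (1800.00)(72.00) = 297920.00 mm³
ΣAy_c = (3520.00)(80.00) + (1800.00)(9.00) + (1800.00)(151.00) = 569600.00 mm³
x_c = 297920.00 / 7120.00 = 41.84 mm
y_c = 569600.00 / 7120.00 = 80.00 mm

x_c = 41.84 mm, y_c = 80.00 mm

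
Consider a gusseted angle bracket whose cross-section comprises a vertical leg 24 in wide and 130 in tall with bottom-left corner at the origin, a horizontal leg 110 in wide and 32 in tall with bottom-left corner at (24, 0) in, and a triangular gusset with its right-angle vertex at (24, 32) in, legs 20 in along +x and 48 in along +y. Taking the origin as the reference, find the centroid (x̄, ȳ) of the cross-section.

x̄ = 46.38 in, ȳ = 39.63 in

vertical leg: A = 24 × 130 = 3120.00, centroid at (12.00, 65.00).
horizontal leg: A = 110 × 32 = 3520.00, centroid at (79.00, 16.00).
gusset: A = ½·20·48 = 480.00, centroid at (30.67, 48.00).
ΣA = 7120.00 in², ΣAx̄ = 330240.00 in³, ΣAȳ = 282160.00 in³.
x̄ = 330240.00/7120.00 = 46.38 in; ȳ = 282160.00/7120.00 = 39.63 in.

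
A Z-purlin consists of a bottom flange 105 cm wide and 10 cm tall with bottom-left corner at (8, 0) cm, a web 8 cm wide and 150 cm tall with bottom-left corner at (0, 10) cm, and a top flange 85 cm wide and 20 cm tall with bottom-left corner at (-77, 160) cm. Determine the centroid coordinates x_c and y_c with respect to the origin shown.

x_c = 2.45 cm, y_c = 100.32 cm

bottom flange: A = 105 × 10 = 1050.00, centroid at (60.50, 5.00).
web: A = 8 × 150 = 1200.00, centroid at (4.00, 85.00).
top flange: A = 85 × 20 = 1700.00, centroid at (-34.50, 170.00).
ΣA = 3950.00 cm²
ΣAx_c = (1050.00)(60.50) + (1200.00)(4.00) + (1700.00)(-34.50) = 9675.00 cm³
ΣAy_c = (1050.00)(5.00) + (1200.00)(85.00) + (1700.00)(170.00) = 396250.00 cm³
x_c = 9675.00 / 3950.00 = 2.45 cm
y_c = 396250.00 / 3950.00 = 100.32 cm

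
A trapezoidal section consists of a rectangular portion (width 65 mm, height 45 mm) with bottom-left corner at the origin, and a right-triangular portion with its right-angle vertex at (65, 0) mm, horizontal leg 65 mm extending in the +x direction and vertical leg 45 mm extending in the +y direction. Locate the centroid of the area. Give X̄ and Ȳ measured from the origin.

X̄ = 50.56 mm, Ȳ = 20.00 mm

Part | A | x̄ᵢ | ȳᵢ | A·x̄ᵢ | A·ȳᵢ
rectangular portion | 2925.00 | 32.50 | 22.50 | 95062.50 | 65812.50
triangular portion | 1462.50 | 86.67 | 15.00 | 126750.00 | 21937.50
Σ | 4387.50 |  |  | 221812.50 | 87750.00
X̄ = 221812.50 / 4387.50 = 50.56 mm
Ȳ = 87750.00 / 4387.50 = 20.00 mm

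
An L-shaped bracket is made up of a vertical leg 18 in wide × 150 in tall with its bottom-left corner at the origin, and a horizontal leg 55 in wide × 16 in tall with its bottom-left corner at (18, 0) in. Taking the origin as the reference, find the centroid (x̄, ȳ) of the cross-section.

Part | A | x̄ᵢ | ȳᵢ | A·x̄ᵢ | A·ȳᵢ
vertical leg | 2700.00 | 9.00 | 75.00 | 24300.00 | 202500.00
horizontal leg | 880.00 | 45.50 | 8.00 | 40040.00 | 7040.00
Σ | 3580.00 |  |  | 64340.00 | 209540.00
x̄ = 64340.00 / 3580.00 = 17.97 in
ȳ = 209540.00 / 3580.00 = 58.53 in

x̄ = 17.97 in, ȳ = 58.53 in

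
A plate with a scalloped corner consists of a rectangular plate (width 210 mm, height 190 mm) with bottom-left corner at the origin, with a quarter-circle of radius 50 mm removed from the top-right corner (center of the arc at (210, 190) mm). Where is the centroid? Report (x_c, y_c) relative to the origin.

x_c = 100.66 mm, y_c = 91.18 mm

Part | A | x̄ᵢ | ȳᵢ | A·x̄ᵢ | A·ȳᵢ
plate | 39900.00 | 105.00 | 95.00 | 4189500.00 | 3790500.00
removed quarter-circle | -1963.50 | 188.78 | 168.78 | -370667.37 | -331397.46
Σ | 37936.50 |  |  | 3818832.63 | 3459102.54
x_c = 3818832.63 / 37936.50 = 100.66 mm
y_c = 3459102.54 / 37936.50 = 91.18 mm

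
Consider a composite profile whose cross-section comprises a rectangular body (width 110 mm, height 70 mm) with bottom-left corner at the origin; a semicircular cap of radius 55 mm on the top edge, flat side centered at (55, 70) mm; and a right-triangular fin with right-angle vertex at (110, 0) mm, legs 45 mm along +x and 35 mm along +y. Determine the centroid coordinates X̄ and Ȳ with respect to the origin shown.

rectangular body: A = 110 × 70 = 7700.00, centroid at (55.00, 35.00).
semicircular top: A = ½π·55² = 4751.66, centroid at (55.00, 93.34).
triangular fin: A = ½·45·35 = 787.50, centroid at (125.00, 11.67).
ΣA = 13239.16 mm²
ΣAX̄ = (7700.00)(55.00) + (4751.66)(55.00) + (787.50)(125.00) = 783278.74 mm³
ΣAȲ = (7700.00)(35.00) + (4751.66)(93.34) + (787.50)(11.67) = 722220.29 mm³
X̄ = 783278.74 / 13239.16 = 59.16 mm
Ȳ = 722220.29 / 13239.16 = 54.55 mm

X̄ = 59.16 mm, Ȳ = 54.55 mm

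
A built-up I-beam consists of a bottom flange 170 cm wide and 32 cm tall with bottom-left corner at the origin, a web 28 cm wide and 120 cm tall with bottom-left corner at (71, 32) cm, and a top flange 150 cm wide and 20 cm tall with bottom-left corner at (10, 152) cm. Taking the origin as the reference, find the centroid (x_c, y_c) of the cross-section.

x_c = 85.00 cm, y_c = 74.76 cm

bottom flange: A = 170 × 32 = 5440.00, centroid at (85.00, 16.00).
web: A = 28 × 120 = 3360.00, centroid at (85.00, 92.00).
top flange: A = 150 × 20 = 3000.00, centroid at (85.00, 162.00).
ΣA = 11800.00 cm², ΣAx_c = 1003000.00 cm³, ΣAy_c = 882160.00 cm³.
x_c = 1003000.00/11800.00 = 85.00 cm; y_c = 882160.00/11800.00 = 74.76 cm.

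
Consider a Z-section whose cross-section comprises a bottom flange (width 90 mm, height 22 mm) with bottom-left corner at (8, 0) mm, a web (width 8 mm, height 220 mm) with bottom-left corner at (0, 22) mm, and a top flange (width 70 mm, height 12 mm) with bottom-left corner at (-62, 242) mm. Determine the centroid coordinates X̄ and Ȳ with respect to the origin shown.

bottom flange: A = 90 × 22 = 1980.00, centroid at (53.00, 11.00).
web: A = 8 × 220 = 1760.00, centroid at (4.00, 132.00).
top flange: A = 70 × 12 = 840.00, centroid at (-27.00, 248.00).
ΣA = 4580.00 mm², ΣAX̄ = 89300.00 mm³, ΣAȲ = 462420.00 mm³.
X̄ = 89300.00/4580.00 = 19.50 mm; Ȳ = 462420.00/4580.00 = 100.97 mm.

X̄ = 19.50 mm, Ȳ = 100.97 mm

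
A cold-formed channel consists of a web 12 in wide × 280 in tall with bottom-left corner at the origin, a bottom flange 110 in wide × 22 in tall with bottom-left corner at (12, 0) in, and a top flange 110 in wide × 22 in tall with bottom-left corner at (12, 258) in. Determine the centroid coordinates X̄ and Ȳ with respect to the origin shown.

X̄ = 42.00 in, Ȳ = 140.00 in

Part | A | x̄ᵢ | ȳᵢ | A·x̄ᵢ | A·ȳᵢ
web | 3360.00 | 6.00 | 140.00 | 20160.00 | 470400.00
bottom flange | 2420.00 | 67.00 | 11.00 | 162140.00 | 26620.00
top flange | 2420.00 | 67.00 | 269.00 | 162140.00 | 650980.00
Σ | 8200.00 |  |  | 344440.00 | 1148000.00
X̄ = 344440.00 / 8200.00 = 42.00 in
Ȳ = 1148000.00 / 8200.00 = 140.00 in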